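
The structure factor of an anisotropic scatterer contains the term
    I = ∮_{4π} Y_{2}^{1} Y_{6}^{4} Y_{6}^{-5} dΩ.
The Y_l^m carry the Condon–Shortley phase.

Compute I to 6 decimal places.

Rules hold: Σm=0, L=14 even, 4≤6≤8.
N = 5·13·13 = 845
Δ = 2!·2!·10!/15! = 1/90090
Racah Σ t=0..2: t=0:+1/69120 t=1:−1/14400 t=2:+1/69120 = -7/172800
⇒ 3j(2 6 6; 0 0 0)² = 14/715, sgn -1
Racah Σ t=0..1: t=0:+1/7257600 t=1:−1/725760 = -1/806400
⇒ 3j(2 6 6; 1 4 -5)² = 27/910, sgn +1
4πI² = N·(3j₀)²·(3jₘ)² = 27/55
I = -1·√(0.490909/4π) = -0.19764945

-0.197649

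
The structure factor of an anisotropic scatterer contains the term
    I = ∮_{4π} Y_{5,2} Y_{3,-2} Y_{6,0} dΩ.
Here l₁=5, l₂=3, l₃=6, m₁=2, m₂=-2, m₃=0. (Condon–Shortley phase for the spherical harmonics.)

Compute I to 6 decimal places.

Rules hold: Σm=0, L=14 even, 2≤6≤8.
N = 11·7·13 = 1001
Δ = 2!·8!·4!/15! = 1/675675
Racah Σ t=0..2: t=0:+1/8640 t=1:−1/2304 t=2:+1/8640 = -7/34560
⇒ 3j(5 3 6; 0 0 0)² = 7/429, sgn -1
Racah Σ t=0..1: t=0:+1/8640 t=1:−1/34560 = 1/11520
⇒ 3j(5 3 6; 2 -2 0)² = 3/143, sgn +1
4πI² = N·(3j₀)²·(3jₘ)² = 49/143
I = -1·√(0.342657/4π) = -0.16512966

-0.165130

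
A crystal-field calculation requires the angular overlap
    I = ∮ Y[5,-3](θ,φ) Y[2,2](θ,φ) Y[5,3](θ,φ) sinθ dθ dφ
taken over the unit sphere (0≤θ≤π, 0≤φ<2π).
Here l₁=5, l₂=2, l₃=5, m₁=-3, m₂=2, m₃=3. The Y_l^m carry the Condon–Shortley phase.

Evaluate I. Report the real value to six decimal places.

0.000000

m-sum = -3 + 2 + 3 = 2 ≠ 0 ⇒ I = 0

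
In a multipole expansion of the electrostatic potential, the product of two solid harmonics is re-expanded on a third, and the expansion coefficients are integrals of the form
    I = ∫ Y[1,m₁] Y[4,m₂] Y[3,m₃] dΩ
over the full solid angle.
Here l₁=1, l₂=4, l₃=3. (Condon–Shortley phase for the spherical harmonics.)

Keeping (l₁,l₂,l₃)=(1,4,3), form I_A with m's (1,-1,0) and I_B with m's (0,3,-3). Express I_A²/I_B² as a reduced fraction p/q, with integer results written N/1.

Shared (l₁,l₂,l₃)=(1,4,3): N and (l;000)² cancel in I_A²/I_B².
A: Δ = 2!·0!·6!/9! = 1/252; Racah Σ t=0..0: t=0:+1/72 = 1/72; ⇒ 3j(1 4 3; 1 -1 0)² = 5/126, sgn -1
B: Δ = 2!·0!·6!/9! = 1/252; Racah Σ t=1..1: t=1:−1/720 = -1/720; ⇒ 3j(1 4 3; 0 3 -3)² = 1/36, sgn -1
I_A²/I_B² = (5/126)/(1/36) = 10/7

10/7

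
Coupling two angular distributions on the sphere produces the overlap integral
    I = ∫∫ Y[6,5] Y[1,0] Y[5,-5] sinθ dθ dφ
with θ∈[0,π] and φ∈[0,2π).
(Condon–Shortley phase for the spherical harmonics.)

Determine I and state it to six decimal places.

-0.135514

m-sum 0 ✓  L=12 even ✓  5≤5≤7 ✓
Π(2lᵢ+1) = 13×3×11 = 429
triangle coeff Δ(6,1,5) = 1/858
Σ_t [1,1]: t=1:−1/14400 = -1/14400
(3j)²=6/143 [(6 1 5; 0 0 0)], sign=+1
Σ_t [1,1]: t=1:−1/3628800 = -1/3628800
(3j)²=1/78 [(6 1 5; 5 0 -5)], sign=-1
⇒ 4πI² = 3/13
I = (-1)√(3/13/(4π)) = -0.13551395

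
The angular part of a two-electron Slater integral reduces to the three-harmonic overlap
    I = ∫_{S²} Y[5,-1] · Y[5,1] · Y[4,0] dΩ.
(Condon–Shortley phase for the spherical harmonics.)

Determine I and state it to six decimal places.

-0.086798

Checks pass: Σm=0; 14 even; l₃=4∈[0,10].
(2·5+1)(2·5+1)(2·4+1) = 1089
Δ: 6! 4! 4! / 15! → 1/3153150
sum: t=1:−1/69120 t=2:+1/1728 t=3:−1/576 t=4:+1/1728 t=5:−1/69120 = -7/11520
3j²(5 5 4; 0 0 0) = Δ·Π!·Σ² = 2/143  (sign -1)
sum: t=2:+1/27648 t=3:−1/1296 t=4:+1/768 t=5:−1/4320 t=6:+1/414720 = 7/20736
3j²(5 5 4; -1 1 0) = Δ·Π!·Σ² = 8/1287  (sign +1)
combine: 4πI² = 1089·2/143·8/1287 = 16/169
take √, sign -1: I = -0.08679840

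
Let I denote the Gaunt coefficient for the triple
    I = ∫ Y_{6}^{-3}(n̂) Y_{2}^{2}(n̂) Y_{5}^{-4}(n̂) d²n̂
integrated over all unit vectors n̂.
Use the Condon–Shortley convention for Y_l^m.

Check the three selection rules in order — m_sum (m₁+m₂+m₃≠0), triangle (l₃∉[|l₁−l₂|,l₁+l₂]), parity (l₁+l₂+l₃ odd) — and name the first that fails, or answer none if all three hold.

m_sum

m₁+m₂+m₃ = -3 + 2 − 4 = -5  ✗
triangle: |6−2|=4 ≤ l₃=5 ≤ 6+2=8
parity: l₁+l₂+l₃ = 13 is odd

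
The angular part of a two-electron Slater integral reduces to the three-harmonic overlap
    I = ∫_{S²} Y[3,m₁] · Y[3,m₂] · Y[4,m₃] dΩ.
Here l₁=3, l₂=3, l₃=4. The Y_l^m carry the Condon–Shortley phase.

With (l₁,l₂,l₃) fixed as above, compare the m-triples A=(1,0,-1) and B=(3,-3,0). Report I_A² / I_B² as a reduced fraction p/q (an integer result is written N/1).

5/3

Same 3,3,4: normalisation and zero-m 3j drop out of the ratio.
A: Δ: 2! 4! 4! / 11! → 1/34650; sum: t=0:+1/48 t=1:−1/24 t=2:+1/288 = -5/288; 3j²(3 3 4; 1 0 -1) = Δ·Π!·Σ² = 5/462  (sign +1)
B: Δ: 2! 4! 4! / 11! → 1/34650; sum: t=0:+1/1152 = 1/1152; 3j²(3 3 4; 3 -3 0) = Δ·Π!·Σ² = 1/154  (sign +1)
I_A²/I_B² = (5/462)/(1/154) = 5/3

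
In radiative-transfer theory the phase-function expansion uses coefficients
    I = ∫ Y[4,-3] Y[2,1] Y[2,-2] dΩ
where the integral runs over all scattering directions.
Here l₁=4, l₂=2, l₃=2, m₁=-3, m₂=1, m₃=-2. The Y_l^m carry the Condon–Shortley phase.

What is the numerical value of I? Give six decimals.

0.000000

Σmᵢ = -4 ≠ 0, so the φ-integral vanishes; I = 0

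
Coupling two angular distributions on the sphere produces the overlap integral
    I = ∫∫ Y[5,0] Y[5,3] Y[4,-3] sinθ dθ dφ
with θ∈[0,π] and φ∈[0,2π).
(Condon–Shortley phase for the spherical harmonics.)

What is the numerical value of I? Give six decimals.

0.130198

Rules hold: Σm=0, L=14 even, 0≤4≤10.
N = 11·11·9 = 1089
Δ = 6!·4!·4!/15! = 1/3153150
Racah Σ t=1..5: t=1:−1/69120 t=2:+1/1728 t=3:−1/576 t=4:+1/1728 t=5:−1/69120 = -7/11520
⇒ 3j(5 5 4; 0 0 0)² = 2/143, sgn -1
Racah Σ t=4..5: t=4:+1/6912 t=5:−1/17280 = 1/11520
⇒ 3j(5 5 4; 0 3 -3)² = 2/143, sgn -1
4πI² = N·(3j₀)²·(3jₘ)² = 36/169
I = +1·√(0.213018/4π) = 0.13019760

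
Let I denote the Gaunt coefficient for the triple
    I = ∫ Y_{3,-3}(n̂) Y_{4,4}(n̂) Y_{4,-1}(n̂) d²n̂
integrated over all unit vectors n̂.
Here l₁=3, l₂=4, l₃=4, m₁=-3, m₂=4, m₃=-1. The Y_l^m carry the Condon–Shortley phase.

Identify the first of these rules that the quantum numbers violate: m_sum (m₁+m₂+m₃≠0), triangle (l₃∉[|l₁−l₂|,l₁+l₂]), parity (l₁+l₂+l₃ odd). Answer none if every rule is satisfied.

azimuthal sum: -3 + 4 − 1 = 0  ✓
1 ≤ 4 ≤ 7 (triangle on l)  ✓
L = 3 + 4 + 4 = 11 (odd)  ✗

parity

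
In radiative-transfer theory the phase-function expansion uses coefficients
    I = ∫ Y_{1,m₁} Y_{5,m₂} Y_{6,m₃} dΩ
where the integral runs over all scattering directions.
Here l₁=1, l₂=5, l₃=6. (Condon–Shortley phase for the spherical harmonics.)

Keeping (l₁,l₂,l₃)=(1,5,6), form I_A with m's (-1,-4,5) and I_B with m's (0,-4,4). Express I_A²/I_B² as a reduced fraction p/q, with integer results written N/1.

11/4

Same 1,5,6: normalisation and zero-m 3j drop out of the ratio.
A: Δ: 0! 2! 10! / 13! → 1/858; sum: t=0:+1/725760 = 1/725760; 3j²(1 5 6; -1 -4 5) = Δ·Π!·Σ² = 5/78  (sign -1)
B: Δ: 0! 2! 10! / 13! → 1/858; sum: t=0:+1/362880 = 1/362880; 3j²(1 5 6; 0 -4 4) = Δ·Π!·Σ² = 10/429  (sign +1)
I_A²/I_B² = (5/78)/(10/429) = 11/4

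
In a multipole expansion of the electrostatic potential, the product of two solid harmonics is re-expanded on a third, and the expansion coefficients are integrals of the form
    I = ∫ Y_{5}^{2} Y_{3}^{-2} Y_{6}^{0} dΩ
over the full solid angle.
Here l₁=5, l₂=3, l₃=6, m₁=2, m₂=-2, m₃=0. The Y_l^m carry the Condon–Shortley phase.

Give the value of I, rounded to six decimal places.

-0.165130

m-sum 0 ✓  L=14 even ✓  2≤6≤8 ✓
Π(2lᵢ+1) = 11×7×13 = 1001
triangle coeff Δ(5,3,6) = 1/675675
Σ_t [0,2]: t=0:+1/8640 t=1:−1/2304 t=2:+1/8640 = -7/34560
(3j)²=7/429 [(5 3 6; 0 0 0)], sign=-1
Σ_t [0,1]: t=0:+1/8640 t=1:−1/34560 = 1/11520
(3j)²=3/143 [(5 3 6; 2 -2 0)], sign=+1
⇒ 4πI² = 49/143
I = (-1)√(49/143/(4π)) = -0.16512966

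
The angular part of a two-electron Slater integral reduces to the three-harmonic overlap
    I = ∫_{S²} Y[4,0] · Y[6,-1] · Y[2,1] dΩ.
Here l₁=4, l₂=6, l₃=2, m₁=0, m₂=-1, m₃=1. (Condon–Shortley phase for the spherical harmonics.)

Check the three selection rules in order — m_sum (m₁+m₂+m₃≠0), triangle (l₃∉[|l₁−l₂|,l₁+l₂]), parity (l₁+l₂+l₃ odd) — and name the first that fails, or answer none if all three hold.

none

m₁+m₂+m₃ = 0 − 1 + 1 = 0  ✓
triangle: |4−6|=2 ≤ l₃=2 ≤ 4+6=10  ✓
parity: l₁+l₂+l₃ = 12 is even  ✓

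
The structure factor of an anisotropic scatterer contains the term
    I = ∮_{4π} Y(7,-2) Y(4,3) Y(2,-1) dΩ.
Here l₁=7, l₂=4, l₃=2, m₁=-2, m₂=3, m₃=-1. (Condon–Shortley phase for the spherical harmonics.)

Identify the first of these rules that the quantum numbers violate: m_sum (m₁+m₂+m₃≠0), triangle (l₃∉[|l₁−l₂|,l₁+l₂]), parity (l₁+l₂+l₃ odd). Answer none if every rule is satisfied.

azimuthal sum: -2 + 3 − 1 = 0  ✓
3 ≤ 2 ≤ 11 (triangle on l)  ✗
L = 7 + 4 + 2 = 13 (odd)

triangle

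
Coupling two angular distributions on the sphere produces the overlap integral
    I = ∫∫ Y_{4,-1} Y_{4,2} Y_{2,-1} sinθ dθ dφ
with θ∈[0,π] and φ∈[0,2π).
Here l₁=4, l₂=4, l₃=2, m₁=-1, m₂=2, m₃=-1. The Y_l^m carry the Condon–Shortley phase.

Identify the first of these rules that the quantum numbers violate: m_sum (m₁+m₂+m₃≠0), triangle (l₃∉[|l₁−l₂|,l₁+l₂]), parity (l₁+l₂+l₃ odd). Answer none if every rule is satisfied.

azimuthal sum: -1 + 2 − 1 = 0  ✓
0 ≤ 2 ≤ 8 (triangle on l)  ✓
L = 4 + 4 + 2 = 10 (even)  ✓

none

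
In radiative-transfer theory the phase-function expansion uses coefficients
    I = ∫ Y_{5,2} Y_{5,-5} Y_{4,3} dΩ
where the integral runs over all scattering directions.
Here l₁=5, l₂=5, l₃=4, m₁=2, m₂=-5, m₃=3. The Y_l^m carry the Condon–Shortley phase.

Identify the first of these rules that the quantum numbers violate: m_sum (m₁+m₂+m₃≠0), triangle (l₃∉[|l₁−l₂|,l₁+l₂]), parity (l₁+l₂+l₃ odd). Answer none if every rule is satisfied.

azimuthal sum: 2 − 5 + 3 = 0  ✓
0 ≤ 4 ≤ 10 (triangle on l)  ✓
L = 5 + 5 + 4 = 14 (even)  ✓

none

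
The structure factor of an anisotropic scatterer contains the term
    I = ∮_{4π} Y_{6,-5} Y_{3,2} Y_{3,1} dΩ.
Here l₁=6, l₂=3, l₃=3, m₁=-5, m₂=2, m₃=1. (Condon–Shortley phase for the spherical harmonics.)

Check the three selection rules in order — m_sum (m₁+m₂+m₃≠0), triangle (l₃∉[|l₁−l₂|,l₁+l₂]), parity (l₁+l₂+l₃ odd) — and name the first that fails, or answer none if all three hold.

m₁+m₂+m₃ = -5 + 2 + 1 = -2  ✗
triangle: |6−3|=3 ≤ l₃=3 ≤ 6+3=9
parity: l₁+l₂+l₃ = 12 is even

m_sum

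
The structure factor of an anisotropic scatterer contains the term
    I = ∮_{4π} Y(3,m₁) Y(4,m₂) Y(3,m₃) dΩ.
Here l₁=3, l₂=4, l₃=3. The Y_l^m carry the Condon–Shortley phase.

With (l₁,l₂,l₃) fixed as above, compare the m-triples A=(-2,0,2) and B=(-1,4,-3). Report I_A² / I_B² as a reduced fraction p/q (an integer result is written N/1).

l's match ⇒ only the (l;m) 3-j factors differ between A and B.
A: triangle coeff Δ(3,4,3) = 1/34650; Σ_t [3,4]: t=3:−1/72 t=4:+1/576 = -7/576; (3j)²=7/198 [(3 4 3; -2 0 2)], sign=+1
B: triangle coeff Δ(3,4,3) = 1/34650; Σ_t [4,4]: t=4:+1/1152 = 1/1152; (3j)²=1/33 [(3 4 3; -1 4 -3)], sign=+1
I_A²/I_B² = (7/198)/(1/33) = 7/6

7/6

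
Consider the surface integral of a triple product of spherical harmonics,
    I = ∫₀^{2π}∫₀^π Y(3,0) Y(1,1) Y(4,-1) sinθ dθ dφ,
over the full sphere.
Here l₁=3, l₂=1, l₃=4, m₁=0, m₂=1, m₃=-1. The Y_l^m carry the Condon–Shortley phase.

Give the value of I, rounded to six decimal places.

-0.194664

Rules hold: Σm=0, L=8 even, 2≤4≤4.
N = 7·3·9 = 189
Δ = 0!·6!·2!/9! = 1/252
Racah Σ t=0..0: t=0:+1/36 = 1/36
⇒ 3j(3 1 4; 0 0 0)² = 4/63, sgn +1
Racah Σ t=0..0: t=0:+1/72 = 1/72
⇒ 3j(3 1 4; 0 1 -1)² = 5/126, sgn -1
4πI² = N·(3j₀)²·(3jₘ)² = 10/21
I = -1·√(0.47619/4π) = -0.19466390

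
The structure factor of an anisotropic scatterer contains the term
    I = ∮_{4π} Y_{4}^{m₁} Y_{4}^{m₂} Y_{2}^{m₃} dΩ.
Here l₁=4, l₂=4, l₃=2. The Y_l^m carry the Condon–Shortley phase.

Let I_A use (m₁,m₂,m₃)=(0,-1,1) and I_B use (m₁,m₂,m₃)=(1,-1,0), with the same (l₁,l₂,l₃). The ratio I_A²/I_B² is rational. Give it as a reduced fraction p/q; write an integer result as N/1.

Same 4,4,2: normalisation and zero-m 3j drop out of the ratio.
A: Δ: 6! 2! 2! / 11! → 1/13860; sum: t=2:+1/96 t=3:−1/72 = -1/288; 3j²(4 4 2; 0 -1 1) = Δ·Π!·Σ² = 1/462  (sign +1)
B: Δ: 6! 2! 2! / 11! → 1/13860; sum: t=1:−1/480 t=2:+1/48 t=3:−1/144 = 17/1440; 3j²(4 4 2; 1 -1 0) = Δ·Π!·Σ² = 289/13860  (sign +1)
I_A²/I_B² = (1/462)/(289/13860) = 30/289

30/289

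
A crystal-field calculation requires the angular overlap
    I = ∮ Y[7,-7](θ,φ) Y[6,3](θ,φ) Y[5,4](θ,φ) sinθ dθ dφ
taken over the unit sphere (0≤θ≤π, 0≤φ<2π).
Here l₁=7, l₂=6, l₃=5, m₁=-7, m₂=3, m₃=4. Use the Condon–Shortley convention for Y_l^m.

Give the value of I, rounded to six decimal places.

m-sum 0 ✓  L=18 even ✓  1≤5≤13 ✓
Π(2lᵢ+1) = 15×13×11 = 2145
triangle coeff Δ(7,6,5) = 1/174594420
Σ_t [2,6]: t=2:+1/4147200 t=3:−1/207360 t=4:+1/82944 t=5:−1/207360 t=6:+1/4147200 = 1/345600
(3j)²=420/46189 [(7 6 5; 0 0 0)], sign=-1
Σ_t [8,8]: t=8:+1/174182400 = 1/174182400
(3j)²=21/1615 [(7 6 5; -7 3 4)], sign=-1
⇒ 4πI² = 26460/104329
I = (+1)√(26460/104329/(4π)) = 0.14206512

0.142065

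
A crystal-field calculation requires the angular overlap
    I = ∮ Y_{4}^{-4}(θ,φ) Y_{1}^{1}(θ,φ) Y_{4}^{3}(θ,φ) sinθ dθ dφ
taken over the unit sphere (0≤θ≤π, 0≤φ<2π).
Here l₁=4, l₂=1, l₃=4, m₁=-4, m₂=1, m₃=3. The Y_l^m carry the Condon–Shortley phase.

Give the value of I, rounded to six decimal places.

0.000000

L=9 odd ⇒ parity kills the (l;000) factor ⇒ I = 0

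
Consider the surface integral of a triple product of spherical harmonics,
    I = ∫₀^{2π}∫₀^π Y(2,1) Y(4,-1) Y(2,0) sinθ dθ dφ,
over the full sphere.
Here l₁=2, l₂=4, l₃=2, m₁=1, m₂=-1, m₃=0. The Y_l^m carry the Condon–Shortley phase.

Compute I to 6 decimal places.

m-sum 0 ✓  L=8 even ✓  2≤2≤6 ✓
Π(2lᵢ+1) = 5×9×5 = 225
triangle coeff Δ(2,4,2) = 1/630
Σ_t [2,2]: t=2:+1/16 = 1/16
(3j)²=2/35 [(2 4 2; 0 0 0)], sign=+1
Σ_t [1,1]: t=1:−1/24 = -1/24
(3j)²=1/21 [(2 4 2; 1 -1 0)], sign=-1
⇒ 4πI² = 30/49
I = (-1)√(30/49/(4π)) = -0.22072812

-0.220728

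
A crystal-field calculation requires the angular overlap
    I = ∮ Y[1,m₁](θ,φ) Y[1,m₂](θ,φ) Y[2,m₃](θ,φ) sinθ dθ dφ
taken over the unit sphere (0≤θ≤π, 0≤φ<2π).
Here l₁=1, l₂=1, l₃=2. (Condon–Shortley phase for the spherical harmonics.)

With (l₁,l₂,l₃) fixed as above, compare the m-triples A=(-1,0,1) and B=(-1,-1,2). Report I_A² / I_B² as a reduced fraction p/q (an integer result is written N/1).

Same 1,1,2: normalisation and zero-m 3j drop out of the ratio.
A: Δ: 0! 2! 2! / 5! → 1/30; sum: t=0:+1/2 = 1/2; 3j²(1 1 2; -1 0 1) = Δ·Π!·Σ² = 1/10  (sign -1)
B: Δ: 0! 2! 2! / 5! → 1/30; sum: t=0:+1/4 = 1/4; 3j²(1 1 2; -1 -1 2) = Δ·Π!·Σ² = 1/5  (sign +1)
I_A²/I_B² = (1/10)/(1/5) = 1/2

1/2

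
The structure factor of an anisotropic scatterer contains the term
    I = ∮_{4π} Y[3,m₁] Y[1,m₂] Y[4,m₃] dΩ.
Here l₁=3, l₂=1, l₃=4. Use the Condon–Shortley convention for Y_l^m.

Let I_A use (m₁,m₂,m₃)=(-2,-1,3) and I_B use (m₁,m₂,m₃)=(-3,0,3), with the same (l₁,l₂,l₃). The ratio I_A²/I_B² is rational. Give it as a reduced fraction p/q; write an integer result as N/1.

Shared (l₁,l₂,l₃)=(3,1,4): N and (l;000)² cancel in I_A²/I_B².
A: Δ = 0!·6!·2!/9! = 1/252; Racah Σ t=0..0: t=0:+1/240 = 1/240; ⇒ 3j(3 1 4; -2 -1 3)² = 1/12, sgn -1
B: Δ = 0!·6!·2!/9! = 1/252; Racah Σ t=0..0: t=0:+1/720 = 1/720; ⇒ 3j(3 1 4; -3 0 3)² = 1/36, sgn -1
I_A²/I_B² = (1/12)/(1/36) = 3/1

3/1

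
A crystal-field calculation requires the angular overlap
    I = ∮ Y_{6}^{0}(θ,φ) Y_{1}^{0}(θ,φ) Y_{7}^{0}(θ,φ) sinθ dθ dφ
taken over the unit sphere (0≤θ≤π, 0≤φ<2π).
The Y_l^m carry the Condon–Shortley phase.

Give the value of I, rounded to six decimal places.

Rules hold: Σm=0, L=14 even, 5≤7≤7.
N = 13·3·15 = 585
Δ = 0!·12!·2!/15! = 1/1365
Racah Σ t=0..0: t=0:+1/518400 = 1/518400
⇒ 3j(6 1 7; 0 0 0)² = 7/195, sgn -1
(m-triple is (0,0,0) — same symbol as above.)
4πI² = N·(3j₀)²·(3jₘ)² = 49/65
I = +1·√(0.753846/4π) = 0.24492687

0.244927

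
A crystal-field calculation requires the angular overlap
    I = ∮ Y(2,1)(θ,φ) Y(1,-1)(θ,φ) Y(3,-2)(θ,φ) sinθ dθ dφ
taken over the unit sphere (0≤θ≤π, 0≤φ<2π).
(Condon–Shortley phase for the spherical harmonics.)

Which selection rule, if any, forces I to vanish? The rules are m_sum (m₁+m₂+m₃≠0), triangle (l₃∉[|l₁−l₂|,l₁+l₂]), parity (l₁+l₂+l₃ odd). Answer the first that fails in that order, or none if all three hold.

azimuthal sum: 1 − 1 − 2 = -2  ✗
1 ≤ 3 ≤ 3 (triangle on l)
L = 2 + 1 + 3 = 6 (even)

m_sum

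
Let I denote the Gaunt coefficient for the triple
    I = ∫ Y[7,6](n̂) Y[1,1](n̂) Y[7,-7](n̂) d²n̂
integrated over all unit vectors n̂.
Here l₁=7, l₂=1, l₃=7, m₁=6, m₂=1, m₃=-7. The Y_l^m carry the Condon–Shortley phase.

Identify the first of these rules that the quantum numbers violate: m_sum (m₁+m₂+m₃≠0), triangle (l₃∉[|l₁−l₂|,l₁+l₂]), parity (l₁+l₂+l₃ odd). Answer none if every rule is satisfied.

azimuthal sum: 6 + 1 − 7 = 0  ✓
6 ≤ 7 ≤ 8 (triangle on l)  ✓
L = 7 + 1 + 7 = 15 (odd)  ✗

parity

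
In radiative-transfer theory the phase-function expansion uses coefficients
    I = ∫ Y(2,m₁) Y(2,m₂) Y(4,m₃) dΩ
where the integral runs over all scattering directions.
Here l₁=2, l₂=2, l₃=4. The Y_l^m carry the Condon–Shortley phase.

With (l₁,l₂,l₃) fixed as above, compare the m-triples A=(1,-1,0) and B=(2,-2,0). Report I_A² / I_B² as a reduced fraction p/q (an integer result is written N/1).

16/1

Shared (l₁,l₂,l₃)=(2,2,4): N and (l;000)² cancel in I_A²/I_B².
A: Δ = 0!·4!·4!/9! = 1/630; Racah Σ t=0..0: t=0:+1/36 = 1/36; ⇒ 3j(2 2 4; 1 -1 0)² = 8/315, sgn +1
B: Δ = 0!·4!·4!/9! = 1/630; Racah Σ t=0..0: t=0:+1/576 = 1/576; ⇒ 3j(2 2 4; 2 -2 0)² = 1/630, sgn +1
I_A²/I_B² = (8/315)/(1/630) = 16/1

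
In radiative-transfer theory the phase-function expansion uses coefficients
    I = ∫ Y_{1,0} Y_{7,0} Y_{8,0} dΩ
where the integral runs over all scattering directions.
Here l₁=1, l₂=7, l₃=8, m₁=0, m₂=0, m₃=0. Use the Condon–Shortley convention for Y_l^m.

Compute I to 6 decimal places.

0.244780

m-sum 0 ✓  L=16 even ✓  6≤8≤8 ✓
Π(2lᵢ+1) = 3×15×17 = 765
triangle coeff Δ(1,7,8) = 1/2040
Σ_t [0,0]: t=0:+1/25401600 = 1/25401600
(3j)²=8/255 [(1 7 8; 0 0 0)], sign=+1
(m-triple is (0,0,0) — same symbol as above.)
⇒ 4πI² = 64/85
I = (+1)√(64/85/(4π)) = 0.24477981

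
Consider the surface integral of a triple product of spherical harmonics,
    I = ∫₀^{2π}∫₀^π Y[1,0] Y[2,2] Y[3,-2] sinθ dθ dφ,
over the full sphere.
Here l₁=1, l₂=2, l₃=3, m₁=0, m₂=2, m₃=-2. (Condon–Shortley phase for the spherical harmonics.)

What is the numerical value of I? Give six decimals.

0.184674

m-sum 0 ✓  L=6 even ✓  1≤3≤3 ✓
Π(2lᵢ+1) = 3×5×7 = 105
triangle coeff Δ(1,2,3) = 1/105
Σ_t [0,0]: t=0:+1/4 = 1/4
(3j)²=3/35 [(1 2 3; 0 0 0)], sign=-1
Σ_t [0,0]: t=0:+1/24 = 1/24
(3j)²=1/21 [(1 2 3; 0 2 -2)], sign=-1
⇒ 4πI² = 3/7
I = (+1)√(3/7/(4π)) = 0.18467439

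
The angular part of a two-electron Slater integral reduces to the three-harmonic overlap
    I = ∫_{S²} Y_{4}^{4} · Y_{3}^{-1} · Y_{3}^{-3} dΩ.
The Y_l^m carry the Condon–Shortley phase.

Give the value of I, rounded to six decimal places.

m-sum 0 ✓  L=10 even ✓  1≤3≤7 ✓
Π(2lᵢ+1) = 9×7×7 = 441
triangle coeff Δ(4,3,3) = 1/34650
Σ_t [1,3]: t=1:−1/72 t=2:+1/16 t=3:−1/72 = 5/144
(3j)²=2/77 [(4 3 3; 0 0 0)], sign=-1
Σ_t [0,0]: t=0:+1/1152 = 1/1152
(3j)²=1/33 [(4 3 3; 4 -1 -3)], sign=+1
⇒ 4πI² = 42/121
I = (-1)√(42/121/(4π)) = -0.16619847

-0.166198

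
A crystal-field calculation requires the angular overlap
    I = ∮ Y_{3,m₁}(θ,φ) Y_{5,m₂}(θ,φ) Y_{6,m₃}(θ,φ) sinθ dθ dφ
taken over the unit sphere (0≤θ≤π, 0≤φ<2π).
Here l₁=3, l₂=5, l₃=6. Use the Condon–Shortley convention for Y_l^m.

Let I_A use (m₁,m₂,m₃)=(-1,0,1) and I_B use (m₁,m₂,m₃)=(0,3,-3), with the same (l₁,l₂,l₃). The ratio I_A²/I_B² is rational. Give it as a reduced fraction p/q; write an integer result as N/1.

14/3

l's match ⇒ only the (l;m) 3-j factors differ between A and B.
A: triangle coeff Δ(3,5,6) = 1/675675; Σ_t [0,2]: t=0:+1/34560 t=1:−1/3456 t=2:+1/5760 = -1/11520; (3j)²=2/429 [(3 5 6; -1 0 1)], sign=+1
B: triangle coeff Δ(3,5,6) = 1/675675; Σ_t [0,2]: t=0:+1/483840 t=1:−1/20160 t=2:+1/17280 = 1/96768; (3j)²=1/1001 [(3 5 6; 0 3 -3)], sign=-1
I_A²/I_B² = (2/429)/(1/1001) = 14/3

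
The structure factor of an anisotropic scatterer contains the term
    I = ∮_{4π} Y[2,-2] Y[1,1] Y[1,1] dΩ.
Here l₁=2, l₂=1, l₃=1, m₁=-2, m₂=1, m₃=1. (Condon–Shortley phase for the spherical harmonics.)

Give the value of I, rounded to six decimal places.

Rules hold: Σm=0, L=4 even, 1≤1≤3.
N = 5·3·3 = 45
Δ = 2!·2!·0!/5! = 1/30
Racah Σ t=1..1: t=1:−1/1 = -1/1
⇒ 3j(2 1 1; 0 0 0)² = 2/15, sgn +1
Racah Σ t=2..2: t=2:+1/4 = 1/4
⇒ 3j(2 1 1; -2 1 1)² = 1/5, sgn +1
4πI² = N·(3j₀)²·(3jₘ)² = 6/5
I = +1·√(1.2/4π) = 0.30901936

0.309019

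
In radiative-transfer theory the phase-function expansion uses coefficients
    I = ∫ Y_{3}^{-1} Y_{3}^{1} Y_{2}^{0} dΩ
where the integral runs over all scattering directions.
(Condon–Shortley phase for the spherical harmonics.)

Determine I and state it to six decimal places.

-0.126157

Checks pass: Σm=0; 8 even; l₃=2∈[0,6].
(2·3+1)(2·3+1)(2·2+1) = 245
Δ: 4! 2! 2! / 9! → 1/3780
sum: t=1:−1/24 t=2:+1/4 t=3:−1/24 = 1/6
3j²(3 3 2; 0 0 0) = Δ·Π!·Σ² = 4/105  (sign +1)
sum: t=2:+1/16 t=3:−1/6 t=4:+1/96 = -3/32
3j²(3 3 2; -1 1 0) = Δ·Π!·Σ² = 3/140  (sign -1)
combine: 4πI² = 245·4/105·3/140 = 1/5
take √, sign -1: I = -0.12615663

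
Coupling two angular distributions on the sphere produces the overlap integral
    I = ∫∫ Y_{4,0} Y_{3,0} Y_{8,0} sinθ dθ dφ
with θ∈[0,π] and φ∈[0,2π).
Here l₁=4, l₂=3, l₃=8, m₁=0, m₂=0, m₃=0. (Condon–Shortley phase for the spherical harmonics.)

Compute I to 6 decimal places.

0.000000

triangle: need 1≤l₃≤7, have 8; I=0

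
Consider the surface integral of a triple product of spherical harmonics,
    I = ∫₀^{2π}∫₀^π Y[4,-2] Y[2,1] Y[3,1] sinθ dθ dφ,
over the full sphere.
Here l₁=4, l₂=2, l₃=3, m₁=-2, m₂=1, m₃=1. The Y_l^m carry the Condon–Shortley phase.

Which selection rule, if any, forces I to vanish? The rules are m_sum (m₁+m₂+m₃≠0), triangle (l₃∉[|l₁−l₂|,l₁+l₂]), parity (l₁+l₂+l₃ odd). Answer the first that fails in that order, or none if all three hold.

m₁+m₂+m₃ = -2 + 1 + 1 = 0  ✓
triangle: |4−2|=2 ≤ l₃=3 ≤ 4+2=6  ✓
parity: l₁+l₂+l₃ = 9 is odd  ✗

parity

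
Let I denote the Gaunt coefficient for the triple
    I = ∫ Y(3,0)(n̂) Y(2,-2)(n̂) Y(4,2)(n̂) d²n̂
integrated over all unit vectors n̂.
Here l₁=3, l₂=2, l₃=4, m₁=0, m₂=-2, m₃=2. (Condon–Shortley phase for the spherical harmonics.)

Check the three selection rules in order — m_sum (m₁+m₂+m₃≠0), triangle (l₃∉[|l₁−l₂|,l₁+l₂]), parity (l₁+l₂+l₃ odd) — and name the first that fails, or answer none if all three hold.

parity

azimuthal sum: 0 − 2 + 2 = 0  ✓
1 ≤ 4 ≤ 5 (triangle on l)  ✓
L = 3 + 2 + 4 = 9 (odd)  ✗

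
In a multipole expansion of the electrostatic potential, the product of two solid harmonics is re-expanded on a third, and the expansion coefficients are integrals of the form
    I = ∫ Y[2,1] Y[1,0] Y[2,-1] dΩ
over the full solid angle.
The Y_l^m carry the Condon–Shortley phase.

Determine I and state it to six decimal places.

0.000000

l₁+l₂+l₃=5 is odd: 3j(l;000)=0 ⇒ I=0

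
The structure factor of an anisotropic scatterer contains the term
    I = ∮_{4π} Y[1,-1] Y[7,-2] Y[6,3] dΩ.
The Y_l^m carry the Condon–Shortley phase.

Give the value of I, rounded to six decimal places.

Rules hold: Σm=0, L=14 even, 6≤6≤8.
N = 3·15·13 = 585
Δ = 2!·0!·12!/15! = 1/1365
Racah Σ t=1..1: t=1:−1/518400 = -1/518400
⇒ 3j(1 7 6; 0 0 0)² = 7/195, sgn -1
Racah Σ t=2..2: t=2:+1/4354560 = 1/4354560
⇒ 3j(1 7 6; -1 -2 3)² = 2/273, sgn -1
4πI² = N·(3j₀)²·(3jₘ)² = 2/13
I = +1·√(0.153846/4π) = 0.11064668

0.110647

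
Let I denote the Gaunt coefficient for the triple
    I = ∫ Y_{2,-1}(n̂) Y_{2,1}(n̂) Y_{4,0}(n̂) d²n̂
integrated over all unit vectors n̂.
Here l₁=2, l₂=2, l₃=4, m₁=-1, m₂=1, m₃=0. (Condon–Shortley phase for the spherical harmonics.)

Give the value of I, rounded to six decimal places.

m-sum 0 ✓  L=8 even ✓  0≤4≤4 ✓
Π(2lᵢ+1) = 5×5×9 = 225
triangle coeff Δ(2,2,4) = 1/630
Σ_t [0,0]: t=0:+1/16 = 1/16
(3j)²=2/35 [(2 2 4; 0 0 0)], sign=+1
Σ_t [0,0]: t=0:+1/36 = 1/36
(3j)²=8/315 [(2 2 4; -1 1 0)], sign=+1
⇒ 4πI² = 16/49
I = (+1)√(16/49/(4π)) = 0.16119702

0.161197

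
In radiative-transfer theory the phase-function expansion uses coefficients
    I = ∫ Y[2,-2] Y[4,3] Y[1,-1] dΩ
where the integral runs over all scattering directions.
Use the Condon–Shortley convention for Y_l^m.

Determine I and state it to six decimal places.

triangle: need 2≤l₃≤6, have 1; I=0

0.000000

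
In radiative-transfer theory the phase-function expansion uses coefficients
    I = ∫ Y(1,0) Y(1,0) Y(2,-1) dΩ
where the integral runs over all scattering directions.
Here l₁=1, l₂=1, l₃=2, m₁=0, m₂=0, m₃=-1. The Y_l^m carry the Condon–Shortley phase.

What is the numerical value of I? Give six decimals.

0.000000

m-sum = 0 + 0 − 1 = -1 ≠ 0 ⇒ I = 0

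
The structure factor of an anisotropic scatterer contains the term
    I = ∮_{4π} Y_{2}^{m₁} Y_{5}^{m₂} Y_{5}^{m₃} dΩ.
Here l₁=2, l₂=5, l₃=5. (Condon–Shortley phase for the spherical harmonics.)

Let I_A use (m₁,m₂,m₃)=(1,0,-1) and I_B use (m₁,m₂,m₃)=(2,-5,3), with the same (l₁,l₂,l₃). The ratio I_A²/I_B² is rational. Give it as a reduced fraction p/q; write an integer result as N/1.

Shared (l₁,l₂,l₃)=(2,5,5): N and (l;000)² cancel in I_A²/I_B².
A: Δ = 2!·2!·8!/13! = 1/38610; Racah Σ t=0..1: t=0:+1/1440 t=1:−1/1152 = -1/5760; ⇒ 3j(2 5 5; 1 0 -1)² = 1/858, sgn -1
B: Δ = 2!·2!·8!/13! = 1/38610; Racah Σ t=0..0: t=0:+1/161280 = 1/161280; ⇒ 3j(2 5 5; 2 -5 3)² = 1/143, sgn +1
I_A²/I_B² = (1/858)/(1/143) = 1/6

1/6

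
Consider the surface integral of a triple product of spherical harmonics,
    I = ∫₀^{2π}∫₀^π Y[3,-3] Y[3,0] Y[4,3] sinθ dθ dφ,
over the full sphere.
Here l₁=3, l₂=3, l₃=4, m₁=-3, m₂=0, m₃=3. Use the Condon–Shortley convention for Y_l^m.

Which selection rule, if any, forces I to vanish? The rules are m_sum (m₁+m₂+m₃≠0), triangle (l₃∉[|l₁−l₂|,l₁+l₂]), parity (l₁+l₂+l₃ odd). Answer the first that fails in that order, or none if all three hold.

Σmᵢ = 0  ✓
l₃∈[|l₁−l₂|,l₁+l₂]=[0,6], have l₃=4  ✓
Σlᵢ = 10 ⇒ even  ✓

none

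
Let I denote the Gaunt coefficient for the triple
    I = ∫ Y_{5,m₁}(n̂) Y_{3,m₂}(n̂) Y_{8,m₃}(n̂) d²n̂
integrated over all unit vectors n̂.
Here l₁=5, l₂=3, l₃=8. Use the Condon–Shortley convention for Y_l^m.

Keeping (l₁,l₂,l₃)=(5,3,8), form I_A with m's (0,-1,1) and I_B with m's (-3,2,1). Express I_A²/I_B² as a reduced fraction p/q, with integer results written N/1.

Same 5,3,8: normalisation and zero-m 3j drop out of the ratio.
A: Δ: 0! 10! 6! / 17! → 1/136136; sum: t=0:+1/691200 = 1/691200; 3j²(5 3 8; 0 -1 1) = Δ·Π!·Σ² = 189/9724  (sign -1)
B: Δ: 0! 10! 6! / 17! → 1/136136; sum: t=0:+1/9676800 = 1/9676800; 3j²(5 3 8; -3 2 1) = Δ·Π!·Σ² = 27/19448  (sign -1)
I_A²/I_B² = (189/9724)/(27/19448) = 14/1

14/1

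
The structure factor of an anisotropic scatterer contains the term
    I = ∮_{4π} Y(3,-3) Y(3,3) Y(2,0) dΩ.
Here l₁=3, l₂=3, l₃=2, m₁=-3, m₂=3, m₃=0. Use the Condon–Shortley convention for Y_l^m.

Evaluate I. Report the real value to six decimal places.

Rules hold: Σm=0, L=8 even, 0≤2≤6.
N = 7·7·5 = 245
Δ = 4!·2!·2!/9! = 1/3780
Racah Σ t=1..3: t=1:−1/24 t=2:+1/4 t=3:−1/24 = 1/6
⇒ 3j(3 3 2; 0 0 0)² = 4/105, sgn +1
Racah Σ t=4..4: t=4:+1/96 = 1/96
⇒ 3j(3 3 2; -3 3 0)² = 5/84, sgn +1
4πI² = N·(3j₀)²·(3jₘ)² = 5/9
I = +1·√(0.555556/4π) = 0.21026104

0.210261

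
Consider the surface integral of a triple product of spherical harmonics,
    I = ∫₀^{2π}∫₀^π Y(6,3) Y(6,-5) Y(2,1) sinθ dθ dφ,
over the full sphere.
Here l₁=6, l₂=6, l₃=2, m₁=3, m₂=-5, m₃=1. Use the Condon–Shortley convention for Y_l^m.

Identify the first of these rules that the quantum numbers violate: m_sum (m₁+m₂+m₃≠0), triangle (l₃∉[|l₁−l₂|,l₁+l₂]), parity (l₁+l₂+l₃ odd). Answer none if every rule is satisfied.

Σmᵢ = -1  ✗
l₃∈[|l₁−l₂|,l₁+l₂]=[0,12], have l₃=2
Σlᵢ = 14 ⇒ even

m_sum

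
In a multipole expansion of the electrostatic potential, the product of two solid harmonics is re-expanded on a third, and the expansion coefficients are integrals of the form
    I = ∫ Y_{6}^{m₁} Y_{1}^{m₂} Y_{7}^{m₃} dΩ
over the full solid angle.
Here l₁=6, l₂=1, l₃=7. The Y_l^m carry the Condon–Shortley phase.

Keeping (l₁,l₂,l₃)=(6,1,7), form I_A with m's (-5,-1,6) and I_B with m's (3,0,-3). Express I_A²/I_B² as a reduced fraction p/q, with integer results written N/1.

39/20

Same 6,1,7: normalisation and zero-m 3j drop out of the ratio.
A: Δ: 0! 12! 2! / 15! → 1/1365; sum: t=0:+1/79833600 = 1/79833600; 3j²(6 1 7; -5 -1 6) = Δ·Π!·Σ² = 2/35  (sign -1)
B: Δ: 0! 12! 2! / 15! → 1/1365; sum: t=0:+1/2177280 = 1/2177280; 3j²(6 1 7; 3 0 -3) = Δ·Π!·Σ² = 8/273  (sign +1)
I_A²/I_B² = (2/35)/(8/273) = 39/20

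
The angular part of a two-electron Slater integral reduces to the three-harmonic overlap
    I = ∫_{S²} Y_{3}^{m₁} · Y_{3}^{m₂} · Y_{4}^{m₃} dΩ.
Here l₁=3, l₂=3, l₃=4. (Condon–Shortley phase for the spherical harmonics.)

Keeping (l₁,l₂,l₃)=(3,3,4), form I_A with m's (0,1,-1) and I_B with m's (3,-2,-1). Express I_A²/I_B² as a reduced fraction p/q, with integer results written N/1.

1/2

l's match ⇒ only the (l;m) 3-j factors differ between A and B.
A: triangle coeff Δ(3,3,4) = 1/34650; Σ_t [0,2]: t=0:+1/288 t=1:−1/24 t=2:+1/48 = -5/288; (3j)²=5/462 [(3 3 4; 0 1 -1)], sign=+1
B: triangle coeff Δ(3,3,4) = 1/34650; Σ_t [0,0]: t=0:+1/288 = 1/288; (3j)²=5/231 [(3 3 4; 3 -2 -1)], sign=-1
I_A²/I_B² = (5/462)/(5/231) = 1/2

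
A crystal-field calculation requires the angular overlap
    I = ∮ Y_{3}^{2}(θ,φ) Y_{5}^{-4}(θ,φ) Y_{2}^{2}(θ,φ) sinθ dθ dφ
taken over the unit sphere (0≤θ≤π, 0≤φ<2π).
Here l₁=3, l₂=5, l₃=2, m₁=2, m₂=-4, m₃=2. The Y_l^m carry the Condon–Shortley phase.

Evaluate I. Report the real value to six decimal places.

0.268967

Rules hold: Σm=0, L=10 even, 2≤2≤8.
N = 7·11·5 = 385
Δ = 6!·0!·4!/11! = 1/2310
Racah Σ t=3..3: t=3:−1/144 = -1/144
⇒ 3j(3 5 2; 0 0 0)² = 10/231, sgn -1
Racah Σ t=1..1: t=1:−1/2880 = -1/2880
⇒ 3j(3 5 2; 2 -4 2)² = 3/55, sgn -1
4πI² = N·(3j₀)²·(3jₘ)² = 10/11
I = +1·√(0.909091/4π) = 0.26896683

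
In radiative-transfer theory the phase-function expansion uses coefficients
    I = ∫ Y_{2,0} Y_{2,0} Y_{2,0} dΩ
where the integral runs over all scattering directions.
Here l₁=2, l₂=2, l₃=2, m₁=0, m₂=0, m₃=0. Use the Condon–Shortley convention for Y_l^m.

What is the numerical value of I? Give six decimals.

0.180224

m-sum 0 ✓  L=6 even ✓  0≤2≤4 ✓
Π(2lᵢ+1) = 5×5×5 = 125
triangle coeff Δ(2,2,2) = 1/630
Σ_t [0,2]: t=0:+1/8 t=1:−1/1 t=2:+1/8 = -3/4
(3j)²=2/35 [(2 2 2; 0 0 0)], sign=-1
(m-triple is (0,0,0) — same symbol as above.)
⇒ 4πI² = 20/49
I = (+1)√(20/49/(4π)) = 0.18022375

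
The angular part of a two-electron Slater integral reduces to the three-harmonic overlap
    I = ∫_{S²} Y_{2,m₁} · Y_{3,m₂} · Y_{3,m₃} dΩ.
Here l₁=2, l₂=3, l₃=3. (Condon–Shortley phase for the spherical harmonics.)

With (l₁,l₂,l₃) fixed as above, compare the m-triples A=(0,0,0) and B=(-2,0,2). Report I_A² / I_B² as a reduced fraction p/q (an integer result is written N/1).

4/5

Same 2,3,3: normalisation and zero-m 3j drop out of the ratio.
A: Δ: 2! 2! 4! / 9! → 1/3780; sum: t=0:+1/24 t=1:−1/4 t=2:+1/24 = -1/6; 3j²(2 3 3; 0 0 0) = Δ·Π!·Σ² = 4/105  (sign +1)
B: Δ: 2! 2! 4! / 9! → 1/3780; sum: t=2:+1/24 = 1/24; 3j²(2 3 3; -2 0 2) = Δ·Π!·Σ² = 1/21  (sign -1)
I_A²/I_B² = (4/105)/(1/21) = 4/5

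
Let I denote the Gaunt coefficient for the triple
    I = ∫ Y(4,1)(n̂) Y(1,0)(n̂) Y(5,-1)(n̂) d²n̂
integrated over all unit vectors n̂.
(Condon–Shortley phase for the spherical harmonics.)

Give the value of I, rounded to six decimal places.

-0.240571

m-sum 0 ✓  L=10 even ✓  3≤5≤5 ✓
Π(2lᵢ+1) = 9×3×11 = 297
triangle coeff Δ(4,1,5) = 1/495
Σ_t [0,0]: t=0:+1/576 = 1/576
(3j)²=5/99 [(4 1 5; 0 0 0)], sign=-1
Σ_t [0,0]: t=0:+1/720 = 1/720
(3j)²=8/165 [(4 1 5; 1 0 -1)], sign=+1
⇒ 4πI² = 8/11
I = (-1)√(8/11/(4π)) = -0.24057125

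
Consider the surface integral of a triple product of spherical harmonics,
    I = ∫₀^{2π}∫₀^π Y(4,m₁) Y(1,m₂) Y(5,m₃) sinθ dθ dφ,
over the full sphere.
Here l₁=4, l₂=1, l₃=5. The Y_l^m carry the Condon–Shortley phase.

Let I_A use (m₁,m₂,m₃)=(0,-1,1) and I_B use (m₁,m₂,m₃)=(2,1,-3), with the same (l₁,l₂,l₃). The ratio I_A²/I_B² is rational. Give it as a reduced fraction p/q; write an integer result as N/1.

15/28

l's match ⇒ only the (l;m) 3-j factors differ between A and B.
A: triangle coeff Δ(4,1,5) = 1/495; Σ_t [0,0]: t=0:+1/1152 = 1/1152; (3j)²=1/33 [(4 1 5; 0 -1 1)], sign=+1
B: triangle coeff Δ(4,1,5) = 1/495; Σ_t [0,0]: t=0:+1/2880 = 1/2880; (3j)²=28/495 [(4 1 5; 2 1 -3)], sign=+1
I_A²/I_B² = (1/33)/(28/495) = 15/28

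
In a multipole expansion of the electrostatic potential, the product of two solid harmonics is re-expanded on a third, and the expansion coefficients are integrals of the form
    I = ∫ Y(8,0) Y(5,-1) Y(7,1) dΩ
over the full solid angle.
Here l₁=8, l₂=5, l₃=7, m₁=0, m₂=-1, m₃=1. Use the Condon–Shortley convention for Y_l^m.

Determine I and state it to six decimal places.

Rules hold: Σm=0, L=20 even, 3≤7≤13.
N = 17·11·15 = 2805
Δ = 6!·10!·4!/21! = 1/814773960
Racah Σ t=1..5: t=1:−1/87091200 t=2:+1/4976640 t=3:−1/2073600 t=4:+1/4976640 t=5:−1/87091200 = -1/9676800
⇒ 3j(8 5 7; 0 0 0)² = 360/46189, sgn +1
Racah Σ t=0..4: t=0:+1/1393459200 t=1:−1/21772800 t=2:+1/3317760 t=3:−1/3110400 t=4:+1/19906560 = -1/66355200
⇒ 3j(8 5 7; 0 -1 1)² = 21/92378, sgn -1
4πI² = N·(3j₀)²·(3jₘ)² = 56700/11408683
I = -1·√(0.0049699/4π) = -0.01988698

-0.019887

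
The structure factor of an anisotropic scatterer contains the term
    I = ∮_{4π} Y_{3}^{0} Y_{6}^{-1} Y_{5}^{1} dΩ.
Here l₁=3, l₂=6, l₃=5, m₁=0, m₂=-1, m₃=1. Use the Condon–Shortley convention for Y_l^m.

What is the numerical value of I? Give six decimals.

-0.123080

m-sum 0 ✓  L=14 even ✓  3≤5≤9 ✓
Π(2lᵢ+1) = 7×13×11 = 1001
triangle coeff Δ(3,6,5) = 1/675675
Σ_t [1,3]: t=1:−1/8640 t=2:+1/2304 t=3:−1/8640 = 7/34560
(3j)²=7/429 [(3 6 5; 0 0 0)], sign=-1
Σ_t [1,3]: t=1:−1/6912 t=2:+1/2880 t=3:−1/17280 = 1/6912
(3j)²=5/429 [(3 6 5; 0 -1 1)], sign=+1
⇒ 4πI² = 245/1287
I = (-1)√(245/1287/(4π)) = -0.12308038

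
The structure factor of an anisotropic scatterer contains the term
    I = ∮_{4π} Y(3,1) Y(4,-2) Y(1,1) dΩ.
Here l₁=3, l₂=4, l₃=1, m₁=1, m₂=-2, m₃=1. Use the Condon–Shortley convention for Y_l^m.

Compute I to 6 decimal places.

0.238414

m-sum 0 ✓  L=8 even ✓  1≤1≤7 ✓
Π(2lᵢ+1) = 7×9×3 = 189
triangle coeff Δ(3,4,1) = 1/252
Σ_t [3,3]: t=3:−1/36 = -1/36
(3j)²=4/63 [(3 4 1; 0 0 0)], sign=+1
Σ_t [2,2]: t=2:+1/96 = 1/96
(3j)²=5/84 [(3 4 1; 1 -2 1)], sign=+1
⇒ 4πI² = 5/7
I = (+1)√(5/7/(4π)) = 0.23841361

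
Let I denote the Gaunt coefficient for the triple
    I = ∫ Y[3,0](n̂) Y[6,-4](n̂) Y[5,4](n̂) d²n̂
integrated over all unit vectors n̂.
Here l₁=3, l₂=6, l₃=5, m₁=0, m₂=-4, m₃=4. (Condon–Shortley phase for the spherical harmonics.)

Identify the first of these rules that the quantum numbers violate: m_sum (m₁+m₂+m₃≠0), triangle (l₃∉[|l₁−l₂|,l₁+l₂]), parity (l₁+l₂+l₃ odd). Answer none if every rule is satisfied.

none

azimuthal sum: 0 − 4 + 4 = 0  ✓
3 ≤ 5 ≤ 9 (triangle on l)  ✓
L = 3 + 6 + 5 = 14 (even)  ✓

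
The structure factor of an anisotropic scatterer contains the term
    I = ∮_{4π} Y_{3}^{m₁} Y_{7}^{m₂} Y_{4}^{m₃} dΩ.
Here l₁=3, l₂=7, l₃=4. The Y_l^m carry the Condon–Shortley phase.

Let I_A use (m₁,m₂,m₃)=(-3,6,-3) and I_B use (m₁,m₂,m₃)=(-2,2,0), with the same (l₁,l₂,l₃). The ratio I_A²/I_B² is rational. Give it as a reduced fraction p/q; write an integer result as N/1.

286/105

Same 3,7,4: normalisation and zero-m 3j drop out of the ratio.
A: Δ: 6! 0! 8! / 15! → 1/45045; sum: t=6:+1/3628800 = 1/3628800; 3j²(3 7 4; -3 6 -3) = Δ·Π!·Σ² = 4/105  (sign -1)
B: Δ: 6! 0! 8! / 15! → 1/45045; sum: t=5:−1/69120 = -1/69120; 3j²(3 7 4; -2 2 0) = Δ·Π!·Σ² = 2/143  (sign -1)
I_A²/I_B² = (4/105)/(2/143) = 286/105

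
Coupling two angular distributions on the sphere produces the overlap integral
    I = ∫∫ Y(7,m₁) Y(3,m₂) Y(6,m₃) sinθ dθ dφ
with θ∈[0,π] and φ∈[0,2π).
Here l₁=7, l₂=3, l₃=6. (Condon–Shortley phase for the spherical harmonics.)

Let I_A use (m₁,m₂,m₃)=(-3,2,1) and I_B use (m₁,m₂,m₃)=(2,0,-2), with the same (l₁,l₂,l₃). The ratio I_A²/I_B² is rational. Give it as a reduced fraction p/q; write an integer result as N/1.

Shared (l₁,l₂,l₃)=(7,3,6): N and (l;000)² cancel in I_A²/I_B².
A: Δ = 4!·10!·2!/17! = 1/2042040; Racah Σ t=3..4: t=3:−1/362880 t=4:+1/414720 = -1/2903040; ⇒ 3j(7 3 6; -3 2 1)² = 25/68068, sgn +1
B: Δ = 4!·10!·2!/17! = 1/2042040; Racah Σ t=1..3: t=1:−1/207360 t=2:+1/120960 t=3:−1/967680 = 1/414720; ⇒ 3j(7 3 6; 2 0 -2)² = 21/4862, sgn +1
I_A²/I_B² = (25/68068)/(21/4862) = 25/294

25/294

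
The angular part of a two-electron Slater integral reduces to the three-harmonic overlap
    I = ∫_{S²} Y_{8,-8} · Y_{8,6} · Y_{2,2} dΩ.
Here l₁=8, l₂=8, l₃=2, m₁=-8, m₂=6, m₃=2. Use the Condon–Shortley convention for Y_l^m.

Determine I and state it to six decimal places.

Checks pass: Σm=0; 18 even; l₃=2∈[0,16].
(2·8+1)(2·8+1)(2·2+1) = 1445
Δ: 14! 2! 2! / 19! → 1/348840
sum: t=6:+1/116121600 t=7:−1/25401600 t=8:+1/116121600 = -1/45158400
3j²(8 8 2; 0 0 0) = Δ·Π!·Σ² = 24/1615  (sign -1)
sum: t=14:+1/348713164800 = 1/348713164800
3j²(8 8 2; -8 6 2) = Δ·Π!·Σ² = 2/969  (sign +1)
combine: 4πI² = 1445·24/1615·2/969 = 16/361
take √, sign -1: I = -0.05938838

-0.059388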